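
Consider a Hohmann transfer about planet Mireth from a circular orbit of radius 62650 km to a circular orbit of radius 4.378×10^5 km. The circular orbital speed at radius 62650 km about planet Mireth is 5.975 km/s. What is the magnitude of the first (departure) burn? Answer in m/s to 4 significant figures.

From the circular-orbit relation v² = μ/r at r = 62650 km: μ = v²r = (5.975)² × 62650 = 2.23664×10^6 km³/s².
Semi-major axis of the transfer orbit: a_t = (62650 + 4.378×10^5)/2 = 2.50225×10^5 km.
Circular speed at r = 62650 km: v_c = √(μ/r) = 5.975 km/s.
Vis-viva on the transfer ellipse at r = 62650 km gives v_t = √[μ(2/r − 1/a_t)] = 7.903 km/s.
Δv₁ = |v_t − v_c| = |7.903 − 5.975| = 1.928 km/s.

Δv₁ = 1928 m/s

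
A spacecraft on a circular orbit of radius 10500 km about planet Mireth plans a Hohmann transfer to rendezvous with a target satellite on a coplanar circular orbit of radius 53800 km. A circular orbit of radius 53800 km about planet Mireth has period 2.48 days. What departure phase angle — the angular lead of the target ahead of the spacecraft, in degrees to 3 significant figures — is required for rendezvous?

From Kepler's third law T² = 4π²r³/μ at r = 53800 km, T = 2.48 days = 2.48 × 86400 s = 2.14272×10^5 s: μ = 4π²r³/T² = 1.33899×10^5 km³/s².
Transfer-ellipse semi-major axis a_t = (r₁ + r₂)/2 = (10500 + 53800)/2 = 32150 km.
Transfer time t = π√(a_t³/μ) = 49491.8 s.
Target angular speed ω₂ = √(μ/r₂³) = 2.93234×10^-5 rad/s.
Angle swept by the target during transfer: ω₂·t = 1.45127 rad = 83.152°.
Arrival is 180° from departure on the ellipse, so φ = 180° − 83.152° = 96.8°.

φ = 96.8°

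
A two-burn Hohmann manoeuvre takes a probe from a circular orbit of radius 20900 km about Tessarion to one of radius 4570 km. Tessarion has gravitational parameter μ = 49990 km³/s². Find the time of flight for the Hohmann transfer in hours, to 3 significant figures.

t = 5.61 hours

Semi-major axis of the transfer orbit: a_t = (20900 + 4570)/2 = 12735 km.
Transfer time t = π√(a_t³/μ) = π√((12735)³ / 49990) = 20190 s.
Converting: 20190 s ÷ 3600 s/hour = 5.61 hours.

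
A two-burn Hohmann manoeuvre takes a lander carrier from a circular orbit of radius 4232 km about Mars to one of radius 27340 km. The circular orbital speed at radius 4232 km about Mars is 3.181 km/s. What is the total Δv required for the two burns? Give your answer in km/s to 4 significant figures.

Δv = 1.609 km/s

From the circular-orbit relation v² = μ/r at r = 4232 km: μ = v²r = (3.181)² × 4232 = 42822.6 km³/s².
Semi-major axis of the transfer orbit: a_t = (4232 + 27340)/2 = 15786 km.
At r₁ the circular-orbit speed is v₁ = √(μ/r₁) = 3.1810 km/s.
On the transfer ellipse at r₁, vis-viva equation gives v_p = √[μ(2/r₁ − 1/a_t)] = 4.1863 km/s.
First burn Δv₁ = |v_p − v₁| = 1.0053 km/s.
At r₂, v₂ = √(μ/r₂) = 1.25152 km/s.
Transfer-orbit speed at r₂: v_a = √[μ(2/r₂ − 1/a_t)] = 0.647999 km/s.
Second burn Δv₂ = |v₂ − v_a| = 0.60352 km/s.
Total Δv = Δv₁ + Δv₂ = 1.609 km/s.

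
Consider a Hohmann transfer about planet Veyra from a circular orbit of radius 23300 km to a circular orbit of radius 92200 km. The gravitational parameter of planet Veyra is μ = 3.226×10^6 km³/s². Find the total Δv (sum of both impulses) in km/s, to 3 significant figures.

Semi-major axis of the transfer orbit: a_t = (23300 + 92200)/2 = 57750 km.
Circular speed at r₁: v₁ = √(μ/r₁) = √(3.226×10^6/23300) = 11.767 km/s.
On the transfer ellipse at r₁, vis-viva equation gives v_p = √[μ(2/r₁ − 1/a_t)] = 14.868 km/s.
First burn Δv₁ = |v_p − v₁| = 3.101 km/s.
Circular speed at r₂: v₂ = √(μ/r₂) = 5.915 km/s.
Transfer-orbit speed at r₂: v_a = √[μ(2/r₂ − 1/a_t)] = 3.757 km/s.
Second burn Δv₂ = |v₂ − v_a| = 2.158 km/s.
Δv = Δv₁ + Δv₂ = 3.101 + 2.158 = 5.259 km/s.

Δv = 5.26 km/s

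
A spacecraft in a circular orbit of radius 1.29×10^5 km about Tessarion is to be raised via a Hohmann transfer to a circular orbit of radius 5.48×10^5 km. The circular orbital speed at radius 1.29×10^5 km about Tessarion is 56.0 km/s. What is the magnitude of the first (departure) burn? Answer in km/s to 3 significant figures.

From the circular-orbit relation v² = μ/r at r = 1.29×10^5 km: μ = v²r = (56.0)² × 1.29×10^5 = 4.04544×10^8 km³/s².
The Hohmann ellipse has a_t = (r₁ + r₂)/2 = 3.385×10^5 km.
On the circular orbit at r = 1.290×10^5 km, v_c = √(μ/r) = 56.00 km/s.
Transfer-orbit speed at the same r (vis-viva, a = a_t): v_t = √[μ(2/r − 1/a_t)] = 71.25 km/s.
Δv₁ = |v_t − v_c| = |71.25 − 56.00| = 15.25 km/s.

Δv₁ = 15.3 km/s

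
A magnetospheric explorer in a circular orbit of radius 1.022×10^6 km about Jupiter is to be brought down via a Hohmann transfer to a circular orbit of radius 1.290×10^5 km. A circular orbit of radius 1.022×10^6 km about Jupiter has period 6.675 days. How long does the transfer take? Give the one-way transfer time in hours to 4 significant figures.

t = 33.85 hours

From Kepler's third law T² = 4π²r³/μ at r = 1.022×10^6 km, T = 6.675 days = 6.675 × 86400 s = 5.7672×10^5 s: μ = 4π²r³/T² = 1.26702×10^8 km³/s².
The Hohmann ellipse has a_t = (r₁ + r₂)/2 = 5.755×10^5 km.
Transfer time t = π√(a_t³/μ) = π√((5.755×10^5)³ / 1.26702×10^8) = 1.2185×10^5 s.
Converting: 1.2185×10^5 s ÷ 3600 s/hour = 33.85 hours.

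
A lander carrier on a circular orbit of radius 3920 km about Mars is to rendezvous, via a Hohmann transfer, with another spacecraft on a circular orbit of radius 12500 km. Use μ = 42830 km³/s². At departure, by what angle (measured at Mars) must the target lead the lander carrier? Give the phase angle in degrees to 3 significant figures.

φ = 84.2°

Transfer-ellipse semi-major axis a_t = (r₁ + r₂)/2 = (3920 + 12500)/2 = 8210 km.
The half-period of the transfer ellipse is t = π√(a_t³/μ) = 11292.5 s.
Target angular speed ω₂ = √(μ/r₂³) = 1.48084×10^-4 rad/s.
Angle swept by the target during transfer: ω₂·t = 1.6722 rad = 95.81°.
Arrival is 180° from departure on the ellipse, so φ = 180° − 95.81° = 84.2°.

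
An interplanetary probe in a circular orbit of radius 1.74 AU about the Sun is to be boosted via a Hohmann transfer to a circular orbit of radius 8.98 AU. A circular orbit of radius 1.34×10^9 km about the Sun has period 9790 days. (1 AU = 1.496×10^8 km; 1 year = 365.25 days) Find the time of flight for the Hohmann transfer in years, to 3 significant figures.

t = 6.20 years

From Kepler's third law T² = 4π²r³/μ at r = 1.34×10^9 km, T = 9790 days = 9790 × 86400 s = 8.45856×10^8 s: μ = 4π²r³/T² = 1.32764×10^11 km³/s².
In km: r₁ = 1.74 × 1.496×10^8 = 2.60304×10^8 km; r₂ = 8.98 × 1.496×10^8 = 1.343408×10^9 km.
Semi-major axis of the transfer orbit: a_t = (2.60304×10^8 + 1.343408×10^9)/2 = 8.01856×10^8 km.
Transfer time t = π√(a_t³/μ) = π√((8.01856×10^8)³ / 1.32764×10^11) = 1.958×10^8 s.
Converting: 1.958×10^8 s ÷ 3.15576×10^7 s/year (365.25 × 86400) = 6.20 years.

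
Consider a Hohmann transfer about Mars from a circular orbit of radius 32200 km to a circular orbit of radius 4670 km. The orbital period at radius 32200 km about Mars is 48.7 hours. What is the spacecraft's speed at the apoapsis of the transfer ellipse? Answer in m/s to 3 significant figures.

v = 581 m/s

From Kepler's third law T² = 4π²r³/μ at r = 32200 km, T = 48.7 hours = 48.7 × 3600 s = 1.7532×10^5 s: μ = 4π²r³/T² = 42881.0 km³/s².
Transfer-ellipse semi-major axis a_t = (r₁ + r₂)/2 = (32200 + 4670)/2 = 18435 km.
The apoapsis of the transfer ellipse is at r = 32200 km.
Applying v² = μ(2/r − 1/a_t): v = 0.5808 km/s.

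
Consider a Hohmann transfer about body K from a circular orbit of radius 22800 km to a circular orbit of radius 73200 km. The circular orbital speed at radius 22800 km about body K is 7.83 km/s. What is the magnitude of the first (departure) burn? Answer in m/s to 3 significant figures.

From the circular-orbit relation v² = μ/r at r = 22800 km: μ = v²r = (7.83)² × 22800 = 1.39784×10^6 km³/s².
Transfer-ellipse semi-major axis a_t = (r₁ + r₂)/2 = (22800 + 73200)/2 = 48000 km.
Circular speed at r = 22800 km: v_c = √(μ/r) = 7.830 km/s.
Vis-viva on the transfer ellipse at r = 22800 km gives v_t = √[μ(2/r − 1/a_t)] = 9.669 km/s.
Δv₁ = |v_t − v_c| = |9.669 − 7.830| = 1.839 km/s.

Δv₁ = 1840 m/s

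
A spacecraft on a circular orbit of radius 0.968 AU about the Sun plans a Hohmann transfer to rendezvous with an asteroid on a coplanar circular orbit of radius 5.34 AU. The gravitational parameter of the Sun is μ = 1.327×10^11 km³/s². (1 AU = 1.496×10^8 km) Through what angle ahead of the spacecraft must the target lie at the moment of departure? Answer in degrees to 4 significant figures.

In km: r₁ = 0.968 × 1.496×10^8 = 1.448128×10^8 km; r₂ = 5.34 × 1.496×10^8 = 7.98864×10^8 km.
Semi-major axis of the transfer orbit: a_t = (1.448128×10^8 + 7.98864×10^8)/2 = 4.718384×10^8 km.
The half-period of the transfer ellipse is t = π√(a_t³/μ) = 8.839024×10^7 s.
Target angular speed ω₂ = √(μ/r₂³) = 1.613341×10^-8 rad/s.
Angle swept by the target during transfer: ω₂·t = 1.42604 rad = 81.71°.
Arrival is 180° from departure on the ellipse, so φ = 180° − 81.71° = 98.29°.

φ = 98.29°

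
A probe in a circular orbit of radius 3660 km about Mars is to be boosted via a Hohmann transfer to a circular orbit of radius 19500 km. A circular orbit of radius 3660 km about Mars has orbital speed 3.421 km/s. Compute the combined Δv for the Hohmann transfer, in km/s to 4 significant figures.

From the circular-orbit relation v² = μ/r at r = 3660 km: μ = v²r = (3.421)² × 3660 = 42833.9 km³/s².
Semi-major axis of the transfer orbit: a_t = (3660 + 19500)/2 = 11580 km.
At r₁ the circular-orbit speed is v₁ = √(μ/r₁) = 3.421 km/s.
Transfer-orbit speed at r₁ (vis-viva equation): v_p = √[μ(2/r₁ − 1/a_t)] = 4.439 km/s.
First burn Δv₁ = |v_p − v₁| = 1.018 km/s.
Circular speed at r₂: v₂ = √(μ/r₂) = 1.4821 km/s.
Transfer-orbit speed at r₂: v_a = √[μ(2/r₂ − 1/a_t)] = 0.83323 km/s.
Second burn Δv₂ = |v₂ − v_a| = 0.6489 km/s.
Total Δv = Δv₁ + Δv₂ = 1.667 km/s.

Δv = 1.667 km/s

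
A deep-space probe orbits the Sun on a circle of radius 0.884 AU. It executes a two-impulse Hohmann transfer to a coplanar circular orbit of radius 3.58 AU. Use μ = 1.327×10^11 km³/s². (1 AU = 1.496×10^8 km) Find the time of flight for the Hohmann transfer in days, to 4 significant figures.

In km: r₁ = 0.884 × 1.496×10^8 = 1.322464×10^8 km; r₂ = 3.58 × 1.496×10^8 = 5.35568×10^8 km.
Transfer-ellipse semi-major axis a_t = (r₁ + r₂)/2 = (1.322464×10^8 + 5.35568×10^8)/2 = 3.339072×10^8 km.
Half the transfer-orbit period gives t = π√(a_t³/μ) = 5.262×10^7 s.
Converting: 5.262×10^7 s ÷ 86400 s/day = 609.0 days.

t = 609.0 days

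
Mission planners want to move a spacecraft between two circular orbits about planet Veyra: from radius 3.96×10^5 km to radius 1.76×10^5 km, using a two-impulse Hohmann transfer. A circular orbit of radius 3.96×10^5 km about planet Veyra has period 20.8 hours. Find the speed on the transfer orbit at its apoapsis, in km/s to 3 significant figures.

v = 26.1 km/s

From Kepler's third law T² = 4π²r³/μ at r = 3.96×10^5 km, T = 20.8 hours = 20.8 × 3600 s = 74880 s: μ = 4π²r³/T² = 4.37234×10^8 km³/s².
Transfer-ellipse semi-major axis a_t = (r₁ + r₂)/2 = (3.960×10^5 + 1.760×10^5)/2 = 2.860×10^5 km.
At apoapsis, r = 3.960×10^5 km.
Applying v² = μ(2/r − 1/a_t): v = 26.07 km/s.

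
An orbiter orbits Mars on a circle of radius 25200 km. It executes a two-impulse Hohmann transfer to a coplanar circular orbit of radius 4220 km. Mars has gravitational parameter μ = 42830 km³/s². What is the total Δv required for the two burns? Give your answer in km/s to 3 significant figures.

Semi-major axis of the transfer orbit: a_t = (25200 + 4220)/2 = 14710 km.
At r₁ the circular-orbit speed is v₁ = √(μ/r₁) = 1.3037 km/s.
On the transfer ellipse at r₁, v² = μ(2/r − 1/a) gives v_a = √[μ(2/r₁ − 1/a_t)] = 0.69827 km/s.
First burn Δv₁ = |v_a − v₁| = 0.6054 km/s.
At r₂, v₂ = √(μ/r₂) = 3.186 km/s.
Transfer-orbit speed at r₂: v_p = √[μ(2/r₂ − 1/a_t)] = 4.170 km/s.
Second burn Δv₂ = |v₂ − v_p| = 0.9840 km/s.
Total Δv = Δv₁ + Δv₂ = 1.589 km/s.

Δv = 1.59 km/s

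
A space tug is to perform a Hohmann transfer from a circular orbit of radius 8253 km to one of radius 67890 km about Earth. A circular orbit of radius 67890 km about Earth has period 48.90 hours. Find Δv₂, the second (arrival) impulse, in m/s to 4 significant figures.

Δv₂ = 1295 m/s

From Kepler's third law T² = 4π²r³/μ at r = 67890 km, T = 48.90 hours = 48.90 × 3600 s = 1.7604×10^5 s: μ = 4π²r³/T² = 3.98616×10^5 km³/s².
Transfer-ellipse semi-major axis a_t = (r₁ + r₂)/2 = (8253 + 67890)/2 = 38071.5 km.
Circular speed at r = 67890 km: v_c = √(μ/r) = 2.423 km/s.
Vis-viva on the transfer ellipse at r = 67890 km gives v_t = √[μ(2/r − 1/a_t)] = 1.128 km/s.
Δv₂ = |v_t − v_c| = |1.128 − 2.423| = 1.295 km/s.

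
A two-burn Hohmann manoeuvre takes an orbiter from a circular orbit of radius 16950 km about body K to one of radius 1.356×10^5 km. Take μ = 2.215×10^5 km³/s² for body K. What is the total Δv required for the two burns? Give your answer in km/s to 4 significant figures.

Δv = 1.881 km/s

Transfer-ellipse semi-major axis a_t = (r₁ + r₂)/2 = (16950 + 1.356×10^5)/2 = 76275 km.
Circular speed at r₁: v₁ = √(μ/r₁) = √(2.215×10^5/16950) = 3.615 km/s.
Transfer-orbit speed at r₁ (vis-viva equation): v_p = √[μ(2/r₁ − 1/a_t)] = 4.820 km/s.
First burn Δv₁ = |v_p − v₁| = 1.205 km/s.
Circular speed at r₂: v₂ = √(μ/r₂) = 1.2781 km/s.
Transfer-orbit speed at r₂: v_a = √[μ(2/r₂ − 1/a_t)] = 0.60249 km/s.
Second burn Δv₂ = |v₂ − v_a| = 0.6756 km/s.
Δv = Δv₁ + Δv₂ = 1.205 + 0.6756 = 1.881 km/s.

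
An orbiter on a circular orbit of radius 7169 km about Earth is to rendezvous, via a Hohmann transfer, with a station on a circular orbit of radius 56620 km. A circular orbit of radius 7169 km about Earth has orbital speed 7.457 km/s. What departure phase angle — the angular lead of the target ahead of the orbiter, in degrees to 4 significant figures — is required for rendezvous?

φ = 103.9°

From the circular-orbit relation v² = μ/r at r = 7169 km: μ = v²r = (7.457)² × 7169 = 3.98646×10^5 km³/s².
Transfer-ellipse semi-major axis a_t = (r₁ + r₂)/2 = (7169 + 56620)/2 = 31894.5 km.
The half-period of the transfer ellipse is t = π√(a_t³/μ) = 28342 s.
The target's mean motion on its circular orbit is ω₂ = √(μ/r₂³) = 4.6864×10^-5 rad/s.
Angle swept by the target during transfer: ω₂·t = 1.3282 rad = 76.10°.
Arrival is 180° from departure on the ellipse, so φ = 180° − 76.10° = 103.9°.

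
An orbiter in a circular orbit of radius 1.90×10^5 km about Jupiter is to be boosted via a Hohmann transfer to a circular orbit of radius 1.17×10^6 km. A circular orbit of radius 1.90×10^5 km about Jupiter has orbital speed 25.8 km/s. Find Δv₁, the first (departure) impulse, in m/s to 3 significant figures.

Δv₁ = 8040 m/s

From the circular-orbit relation v² = μ/r at r = 1.90×10^5 km: μ = v²r = (25.8)² × 1.90×10^5 = 1.26472×10^8 km³/s².
Semi-major axis of the transfer orbit: a_t = (1.900×10^5 + 1.170×10^6)/2 = 6.800×10^5 km.
On the circular orbit at r = 1.900×10^5 km, v_c = √(μ/r) = 25.800 km/s.
Vis-viva on the transfer ellipse at r = 1.900×10^5 km gives v_t = √[μ(2/r − 1/a_t)] = 33.842 km/s.
Δv₁ = |v_t − v_c| = |33.842 − 25.800| = 8.042 km/s.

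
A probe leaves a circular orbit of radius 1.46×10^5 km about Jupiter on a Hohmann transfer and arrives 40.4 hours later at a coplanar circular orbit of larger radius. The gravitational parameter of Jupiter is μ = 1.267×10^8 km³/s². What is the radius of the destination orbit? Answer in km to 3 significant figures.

r₂ = 1.15×10^6 km

Transfer time t = 40.4 hours = 1.4544×10^5 s, and t = π√(a_t³/μ).
So a_t = (μ t²/π²)^(1/3) = (1.267×10^8 × (1.4544×10^5)² / π²)^(1/3) = 6.4756×10^5 km.
Since a_t = (r₁ + r₂)/2, r₂ = 2a_t − r₁ = 2×6.4756×10^5 − 1.460×10^5 = 1.14912×10^6 km.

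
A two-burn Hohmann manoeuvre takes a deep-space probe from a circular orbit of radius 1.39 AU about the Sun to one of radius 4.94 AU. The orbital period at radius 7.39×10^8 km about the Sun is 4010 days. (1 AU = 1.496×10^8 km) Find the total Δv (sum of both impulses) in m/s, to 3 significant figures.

From Kepler's third law T² = 4π²r³/μ at r = 7.39×10^8 km, T = 4010 days = 4010 × 86400 s = 3.46464×10^8 s: μ = 4π²r³/T² = 1.32732×10^11 km³/s².
In km: r₁ = 1.39 × 1.496×10^8 = 2.07944×10^8 km; r₂ = 4.94 × 1.496×10^8 = 7.39024×10^8 km.
Semi-major axis of the transfer orbit: a_t = (2.07944×10^8 + 7.39024×10^8)/2 = 4.73484×10^8 km.
At r₁ the circular-orbit speed is v₁ = √(μ/r₁) = 25.265 km/s.
Transfer-orbit speed at r₁ (v² = μ(2/r − 1/a)): v_p = √[μ(2/r₁ − 1/a_t)] = 31.564 km/s.
First burn Δv₁ = |v_p − v₁| = 6.299 km/s.
Circular speed at r₂: v₂ = √(μ/r₂) = 13.4017 km/s.
Transfer-orbit speed at r₂: v_a = √[μ(2/r₂ − 1/a_t)] = 8.88136 km/s.
Second burn Δv₂ = |v₂ − v_a| = 4.520 km/s.
Δv = Δv₁ + Δv₂ = 6.299 + 4.520 = 10.82 km/s.

Δv = 10800 m/s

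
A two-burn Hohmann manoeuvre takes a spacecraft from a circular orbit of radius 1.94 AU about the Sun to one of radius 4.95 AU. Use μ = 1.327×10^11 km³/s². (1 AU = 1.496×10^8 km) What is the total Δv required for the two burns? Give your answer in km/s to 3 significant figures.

In km: r₁ = 1.94 × 1.496×10^8 = 2.90224×10^8 km; r₂ = 4.95 × 1.496×10^8 = 7.4052×10^8 km.
The Hohmann ellipse has a_t = (r₁ + r₂)/2 = 5.15372×10^8 km.
At r₁ the circular-orbit speed is v₁ = √(μ/r₁) = 21.383 km/s.
Transfer-orbit speed at r₁ (v² = μ(2/r − 1/a)): v_p = √[μ(2/r₁ − 1/a_t)] = 25.632 km/s.
First burn Δv₁ = |v_p − v₁| = 4.249 km/s.
Circular speed at r₂: v₂ = √(μ/r₂) = 13.387 km/s.
Transfer-orbit speed at r₂: v_a = √[μ(2/r₂ − 1/a_t)] = 10.046 km/s.
Second burn Δv₂ = |v₂ − v_a| = 3.341 km/s.
Δv = Δv₁ + Δv₂ = 4.249 + 3.341 = 7.590 km/s.

Δv = 7.59 km/s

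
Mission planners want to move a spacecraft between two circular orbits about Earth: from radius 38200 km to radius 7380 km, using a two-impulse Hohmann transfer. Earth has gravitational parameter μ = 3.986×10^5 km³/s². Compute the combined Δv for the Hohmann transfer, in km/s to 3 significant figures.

Δv = 3.56 km/s

Semi-major axis of the transfer orbit: a_t = (38200 + 7380)/2 = 22790 km.
Circular speed at r₁: v₁ = √(μ/r₁) = √(3.986×10^5/38200) = 3.230 km/s.
Transfer-orbit speed at r₁ (vis-viva equation): v_a = √[μ(2/r₁ − 1/a_t)] = 1.838 km/s.
First burn Δv₁ = |v_a − v₁| = 1.392 km/s.
Circular speed at r₂: v₂ = √(μ/r₂) = 7.349 km/s.
Transfer-orbit speed at r₂: v_p = √[μ(2/r₂ − 1/a_t)] = 9.515 km/s.
Second burn Δv₂ = |v₂ − v_p| = 2.166 km/s.
Δv = Δv₁ + Δv₂ = 1.392 + 2.166 = 3.558 km/s.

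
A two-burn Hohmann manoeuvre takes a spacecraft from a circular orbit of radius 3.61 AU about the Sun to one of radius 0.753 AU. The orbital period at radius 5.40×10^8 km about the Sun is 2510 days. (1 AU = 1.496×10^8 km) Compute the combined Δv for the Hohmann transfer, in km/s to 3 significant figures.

Δv = 16.3 km/s

From Kepler's third law T² = 4π²r³/μ at r = 5.40×10^8 km, T = 2510 days = 2510 × 86400 s = 2.16864×10^8 s: μ = 4π²r³/T² = 1.32180×10^11 km³/s².
In km: r₁ = 3.61 × 1.496×10^8 = 5.40056×10^8 km; r₂ = 0.753 × 1.496×10^8 = 1.126488×10^8 km.
The Hohmann ellipse has a_t = (r₁ + r₂)/2 = 3.263524×10^8 km.
At r₁ the circular-orbit speed is v₁ = √(μ/r₁) = 15.6446 km/s.
Transfer-orbit speed at r₁ (vis-viva): v_a = √[μ(2/r₁ − 1/a_t)] = 9.19144 km/s.
First burn Δv₁ = |v_a − v₁| = 6.453 km/s.
Circular speed at r₂: v₂ = √(μ/r₂) = 34.25467 km/s.
Transfer-orbit speed at r₂: v_p = √[μ(2/r₂ − 1/a_t)] = 44.06520 km/s.
Second burn Δv₂ = |v₂ − v_p| = 9.811 km/s.
Total Δv = Δv₁ + Δv₂ = 16.26 km/s.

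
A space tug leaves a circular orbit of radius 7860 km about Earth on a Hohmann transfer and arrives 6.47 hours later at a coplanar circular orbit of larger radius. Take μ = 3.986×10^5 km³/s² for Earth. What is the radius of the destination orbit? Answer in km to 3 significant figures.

r₂ = 48100 km

Transfer time t = 6.47 hours = 23292 s, and t = π√(a_t³/μ).
So a_t = (μ t²/π²)^(1/3) = (3.986×10^5 × (23292)² / π²)^(1/3) = 27982 km.
Since a_t = (r₁ + r₂)/2, r₂ = 2a_t − r₁ = 2×27982 − 7860 = 48104 km.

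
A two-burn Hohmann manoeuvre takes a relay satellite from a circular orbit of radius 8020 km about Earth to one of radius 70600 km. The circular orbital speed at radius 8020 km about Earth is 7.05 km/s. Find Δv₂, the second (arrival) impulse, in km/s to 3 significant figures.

Δv₂ = 1.30 km/s

From the circular-orbit relation v² = μ/r at r = 8020 km: μ = v²r = (7.05)² × 8020 = 3.98614×10^5 km³/s².
The Hohmann ellipse has a_t = (r₁ + r₂)/2 = 39310 km.
On the circular orbit at r = 70600 km, v_c = √(μ/r) = 2.376 km/s.
Transfer-orbit speed at the same r (vis-viva, a = a_t): v_t = √[μ(2/r − 1/a_t)] = 1.073 km/s.
Δv₂ = |v_t − v_c| = |1.073 − 2.376| = 1.303 km/s.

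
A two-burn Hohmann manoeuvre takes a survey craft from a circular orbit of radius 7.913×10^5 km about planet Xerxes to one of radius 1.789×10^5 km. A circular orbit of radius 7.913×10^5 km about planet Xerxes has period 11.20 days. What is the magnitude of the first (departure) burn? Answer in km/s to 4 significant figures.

From Kepler's third law T² = 4π²r³/μ at r = 7.913×10^5 km, T = 11.20 days = 11.20 × 86400 s = 9.6768×10^5 s: μ = 4π²r³/T² = 2.08891×10^7 km³/s².
Transfer-ellipse semi-major axis a_t = (r₁ + r₂)/2 = (7.913×10^5 + 1.789×10^5)/2 = 4.851×10^5 km.
On the circular orbit at r = 7.913×10^5 km, v_c = √(μ/r) = 5.138 km/s.
Vis-viva on the transfer ellipse at r = 7.913×10^5 km gives v_t = √[μ(2/r − 1/a_t)] = 3.120 km/s.
Δv₁ = |v_t − v_c| = |3.120 − 5.138| = 2.018 km/s.

Δv₁ = 2.018 km/s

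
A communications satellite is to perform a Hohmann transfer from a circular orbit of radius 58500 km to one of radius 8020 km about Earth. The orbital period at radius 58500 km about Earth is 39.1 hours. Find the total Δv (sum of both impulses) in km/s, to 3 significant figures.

From Kepler's third law T² = 4π²r³/μ at r = 58500 km, T = 39.1 hours = 39.1 × 3600 s = 1.4076×10^5 s: μ = 4π²r³/T² = 3.98904×10^5 km³/s².
The Hohmann ellipse has a_t = (r₁ + r₂)/2 = 33260 km.
At r₁ the circular-orbit speed is v₁ = √(μ/r₁) = 2.611 km/s.
On the transfer ellipse at r₁, v² = μ(2/r − 1/a) gives v_a = √[μ(2/r₁ − 1/a_t)] = 1.282 km/s.
First burn Δv₁ = |v_a − v₁| = 1.329 km/s.
At r₂, v₂ = √(μ/r₂) = 7.0526 km/s.
Transfer-orbit speed at r₂: v_p = √[μ(2/r₂ − 1/a_t)] = 9.3533 km/s.
Second burn Δv₂ = |v₂ − v_p| = 2.301 km/s.
Δv = Δv₁ + Δv₂ = 1.329 + 2.301 = 3.630 km/s.

Δv = 3.63 km/s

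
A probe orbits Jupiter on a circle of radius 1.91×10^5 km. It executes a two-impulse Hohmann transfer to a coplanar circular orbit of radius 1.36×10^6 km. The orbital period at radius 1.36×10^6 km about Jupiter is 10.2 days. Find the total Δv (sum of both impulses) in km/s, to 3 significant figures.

Δv = 13.3 km/s

From Kepler's third law T² = 4π²r³/μ at r = 1.36×10^6 km, T = 10.2 days = 10.2 × 86400 s = 8.8128×10^5 s: μ = 4π²r³/T² = 1.27864×10^8 km³/s².
Transfer-ellipse semi-major axis a_t = (r₁ + r₂)/2 = (1.910×10^5 + 1.360×10^6)/2 = 7.755×10^5 km.
Circular speed at r₁: v₁ = √(μ/r₁) = √(1.27864×10^8/1.910×10^5) = 25.87 km/s.
On the transfer ellipse at r₁, v² = μ(2/r − 1/a) gives v_p = √[μ(2/r₁ − 1/a_t)] = 34.26 km/s.
First burn Δv₁ = |v_p − v₁| = 8.390 km/s.
Circular speed at r₂: v₂ = √(μ/r₂) = 9.696 km/s.
Transfer-orbit speed at r₂: v_a = √[μ(2/r₂ − 1/a_t)] = 4.812 km/s.
Second burn Δv₂ = |v₂ − v_a| = 4.884 km/s.
Total Δv = Δv₁ + Δv₂ = 13.27 km/s.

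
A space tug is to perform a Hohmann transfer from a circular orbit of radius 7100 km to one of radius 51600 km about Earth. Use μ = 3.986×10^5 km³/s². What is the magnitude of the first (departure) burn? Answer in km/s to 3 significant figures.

Δv₁ = 2.44 km/s

The Hohmann ellipse has a_t = (r₁ + r₂)/2 = 29350 km.
Circular speed at r = 7100 km: v_c = √(μ/r) = 7.493 km/s.
Transfer-orbit speed at the same r (vis-viva, a = a_t): v_t = √[μ(2/r − 1/a_t)] = 9.935 km/s.
Δv₁ = |v_t − v_c| = |9.935 − 7.493| = 2.442 km/s.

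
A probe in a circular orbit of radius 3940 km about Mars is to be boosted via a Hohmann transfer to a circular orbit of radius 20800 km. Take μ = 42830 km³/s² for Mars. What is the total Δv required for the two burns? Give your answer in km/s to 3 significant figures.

Semi-major axis of the transfer orbit: a_t = (3940 + 20800)/2 = 12370 km.
Circular speed at r₁: v₁ = √(μ/r₁) = √(42830/3940) = 3.2971 km/s.
On the transfer ellipse at r₁, vis-viva gives v_p = √[μ(2/r₁ − 1/a_t)] = 4.2754 km/s.
First burn Δv₁ = |v_p − v₁| = 0.9783 km/s.
Circular speed at r₂: v₂ = √(μ/r₂) = 1.435 km/s.
Transfer-orbit speed at r₂: v_a = √[μ(2/r₂ − 1/a_t)] = 0.8099 km/s.
Second burn Δv₂ = |v₂ − v_a| = 0.6251 km/s.
Total Δv = Δv₁ + Δv₂ = 1.603 km/s.

Δv = 1.60 km/s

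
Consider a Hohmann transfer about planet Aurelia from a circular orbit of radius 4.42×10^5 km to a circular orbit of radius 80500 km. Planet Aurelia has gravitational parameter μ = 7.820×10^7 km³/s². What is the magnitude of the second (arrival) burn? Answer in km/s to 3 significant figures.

Δv₂ = 9.37 km/s

Transfer-ellipse semi-major axis a_t = (r₁ + r₂)/2 = (4.420×10^5 + 80500)/2 = 2.6125×10^5 km.
Circular speed at r = 80500 km: v_c = √(μ/r) = 31.1677 km/s.
Transfer-orbit speed at the same r (vis-viva, a = a_t): v_t = √[μ(2/r − 1/a_t)] = 40.5404 km/s.
Δv₂ = |v_t − v_c| = |40.5404 − 31.1677| = 9.373 km/s.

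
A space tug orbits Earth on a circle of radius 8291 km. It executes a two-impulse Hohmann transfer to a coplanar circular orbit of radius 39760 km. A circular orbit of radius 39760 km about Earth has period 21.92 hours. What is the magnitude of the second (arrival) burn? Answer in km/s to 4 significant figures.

From Kepler's third law T² = 4π²r³/μ at r = 39760 km, T = 21.92 hours = 21.92 × 3600 s = 78912 s: μ = 4π²r³/T² = 3.98486×10^5 km³/s².
The Hohmann ellipse has a_t = (r₁ + r₂)/2 = 24025.5 km.
Circular speed at r = 39760 km: v_c = √(μ/r) = 3.166 km/s.
Transfer-orbit speed at the same r (vis-viva, a = a_t): v_t = √[μ(2/r − 1/a_t)] = 1.860 km/s.
Δv₂ = |v_t − v_c| = |1.860 − 3.166| = 1.306 km/s.

Δv₂ = 1.306 km/s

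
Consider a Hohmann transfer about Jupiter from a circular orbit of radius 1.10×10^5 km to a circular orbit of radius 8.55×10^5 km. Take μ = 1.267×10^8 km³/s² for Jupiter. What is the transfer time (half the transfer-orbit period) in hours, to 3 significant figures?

The Hohmann ellipse has a_t = (r₁ + r₂)/2 = 4.825×10^5 km.
By Kepler's third law the transfer-orbit period is T = 2π√(a_t³/μ), so t = T/2 = 93540 s.
Converting: 93540 s ÷ 3600 s/hour = 26.0 hours.

t = 26.0 hours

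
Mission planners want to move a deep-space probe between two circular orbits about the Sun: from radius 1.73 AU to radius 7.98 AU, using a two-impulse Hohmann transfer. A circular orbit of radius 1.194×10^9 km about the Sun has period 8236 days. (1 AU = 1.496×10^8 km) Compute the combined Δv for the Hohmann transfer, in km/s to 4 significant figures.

From Kepler's third law T² = 4π²r³/μ at r = 1.194×10^9 km, T = 8236 days = 8236 × 86400 s = 7.115904×10^8 s: μ = 4π²r³/T² = 1.32713×10^11 km³/s².
In km: r₁ = 1.73 × 1.496×10^8 = 2.58808×10^8 km; r₂ = 7.98 × 1.496×10^8 = 1.193808×10^9 km.
Semi-major axis of the transfer orbit: a_t = (2.58808×10^8 + 1.193808×10^9)/2 = 7.26308×10^8 km.
Circular speed at r₁: v₁ = √(μ/r₁) = √(1.32713×10^11/2.58808×10^8) = 22.645 km/s.
Transfer-orbit speed at r₁ (vis-viva equation): v_p = √[μ(2/r₁ − 1/a_t)] = 29.032 km/s.
First burn Δv₁ = |v_p − v₁| = 6.387 km/s.
At r₂, v₂ = √(μ/r₂) = 10.544 km/s.
Transfer-orbit speed at r₂: v_a = √[μ(2/r₂ − 1/a_t)] = 6.2939 km/s.
Second burn Δv₂ = |v₂ − v_a| = 4.250 km/s.
Total Δv = Δv₁ + Δv₂ = 10.64 km/s.

Δv = 10.64 km/s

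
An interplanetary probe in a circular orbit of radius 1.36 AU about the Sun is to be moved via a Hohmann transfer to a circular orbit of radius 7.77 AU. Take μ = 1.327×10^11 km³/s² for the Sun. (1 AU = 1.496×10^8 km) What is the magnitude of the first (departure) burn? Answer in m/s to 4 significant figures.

In km: r₁ = 1.36 × 1.496×10^8 = 2.03456×10^8 km; r₂ = 7.77 × 1.496×10^8 = 1.162392×10^9 km.
Transfer-ellipse semi-major axis a_t = (r₁ + r₂)/2 = (2.03456×10^8 + 1.162392×10^9)/2 = 6.82924×10^8 km.
Circular speed at r = 2.03456×10^8 km: v_c = √(μ/r) = 25.54 km/s.
Transfer-orbit speed at the same r (vis-viva, a = a_t): v_t = √[μ(2/r − 1/a_t)] = 33.32 km/s.
Δv₁ = |v_t − v_c| = |33.32 − 25.54| = 7.780 km/s.

Δv₁ = 7780 m/s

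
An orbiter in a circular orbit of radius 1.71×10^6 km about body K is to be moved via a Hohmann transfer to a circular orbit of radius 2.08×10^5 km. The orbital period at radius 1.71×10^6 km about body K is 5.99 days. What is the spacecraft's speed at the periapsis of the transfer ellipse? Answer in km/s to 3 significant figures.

From Kepler's third law T² = 4π²r³/μ at r = 1.71×10^6 km, T = 5.99 days = 5.99 × 86400 s = 5.17536×10^5 s: μ = 4π²r³/T² = 7.36999×10^8 km³/s².
Transfer-ellipse semi-major axis a_t = (r₁ + r₂)/2 = (1.710×10^6 + 2.080×10^5)/2 = 9.590×10^5 km.
The periapsis of the transfer ellipse is at r = 2.080×10^5 km.
Applying v² = μ(2/r − 1/a_t): v = 79.49 km/s.

v = 79.5 km/s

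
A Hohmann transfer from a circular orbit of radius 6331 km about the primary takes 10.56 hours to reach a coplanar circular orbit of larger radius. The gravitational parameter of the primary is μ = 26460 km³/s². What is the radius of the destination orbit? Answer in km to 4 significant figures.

r₂ = 25080 km

Transfer time t = 10.56 hours = 38016 s, and t = π√(a_t³/μ).
So a_t = (μ t²/π²)^(1/3) = (26460 × (38016)² / π²)^(1/3) = 15706 km.
Since a_t = (r₁ + r₂)/2, r₂ = 2a_t − r₁ = 2×15706 − 6331 = 25081 km.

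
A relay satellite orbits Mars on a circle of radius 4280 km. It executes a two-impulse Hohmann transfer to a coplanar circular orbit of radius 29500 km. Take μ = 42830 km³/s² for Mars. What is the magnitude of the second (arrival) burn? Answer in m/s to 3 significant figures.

Semi-major axis of the transfer orbit: a_t = (4280 + 29500)/2 = 16890 km.
On the circular orbit at r = 29500 km, v_c = √(μ/r) = 1.205 km/s.
Vis-viva on the transfer ellipse at r = 29500 km gives v_t = √[μ(2/r − 1/a_t)] = 0.6066 km/s.
Δv₂ = |v_t − v_c| = |0.6066 − 1.205| = 0.5984 km/s.

Δv₂ = 598 m/s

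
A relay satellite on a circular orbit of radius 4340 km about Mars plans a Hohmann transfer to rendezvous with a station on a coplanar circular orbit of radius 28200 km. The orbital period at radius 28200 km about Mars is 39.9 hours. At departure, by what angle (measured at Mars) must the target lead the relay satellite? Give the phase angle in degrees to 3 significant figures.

φ = 101°

From Kepler's third law T² = 4π²r³/μ at r = 28200 km, T = 39.9 hours = 39.9 × 3600 s = 1.4364×10^5 s: μ = 4π²r³/T² = 42909.8 km³/s².
Transfer-ellipse semi-major axis a_t = (r₁ + r₂)/2 = (4340 + 28200)/2 = 16270 km.
The half-period of the transfer ellipse is t = π√(a_t³/μ) = 31474 s.
The target's mean motion on its circular orbit is ω₂ = √(μ/r₂³) = 4.3743×10^-5 rad/s.
Angle swept by the target during transfer: ω₂·t = 1.3768 rad = 78.88°.
Arrival is 180° from departure on the ellipse, so φ = 180° − 78.88° = 101°.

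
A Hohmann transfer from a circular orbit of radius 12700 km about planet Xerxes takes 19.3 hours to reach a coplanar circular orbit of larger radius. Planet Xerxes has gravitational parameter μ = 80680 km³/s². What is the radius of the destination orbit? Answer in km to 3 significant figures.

r₂ = 55400 km

Transfer time t = 19.3 hours = 69480 s, and t = π√(a_t³/μ).
So a_t = (μ t²/π²)^(1/3) = (80680 × (69480)² / π²)^(1/3) = 34046 km.
Since a_t = (r₁ + r₂)/2, r₂ = 2a_t − r₁ = 2×34046 − 12700 = 55392 km.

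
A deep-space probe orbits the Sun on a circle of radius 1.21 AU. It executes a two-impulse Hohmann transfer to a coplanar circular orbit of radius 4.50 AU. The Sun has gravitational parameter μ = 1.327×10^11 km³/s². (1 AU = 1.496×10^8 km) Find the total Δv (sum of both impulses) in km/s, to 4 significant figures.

In km: r₁ = 1.21 × 1.496×10^8 = 1.81016×10^8 km; r₂ = 4.50 × 1.496×10^8 = 6.732×10^8 km.
Transfer-ellipse semi-major axis a_t = (r₁ + r₂)/2 = (1.81016×10^8 + 6.732×10^8)/2 = 4.27108×10^8 km.
Circular speed at r₁: v₁ = √(μ/r₁) = √(1.327×10^11/1.81016×10^8) = 27.0755 km/s.
On the transfer ellipse at r₁, vis-viva equation gives v_p = √[μ(2/r₁ − 1/a_t)] = 33.9923 km/s.
First burn Δv₁ = |v_p − v₁| = 6.917 km/s.
At r₂, v₂ = √(μ/r₂) = 14.04 km/s.
Transfer-orbit speed at r₂: v_a = √[μ(2/r₂ − 1/a_t)] = 9.140 km/s.
Second burn Δv₂ = |v₂ − v_a| = 4.900 km/s.
Total Δv = Δv₁ + Δv₂ = 11.82 km/s.

Δv = 11.82 km/s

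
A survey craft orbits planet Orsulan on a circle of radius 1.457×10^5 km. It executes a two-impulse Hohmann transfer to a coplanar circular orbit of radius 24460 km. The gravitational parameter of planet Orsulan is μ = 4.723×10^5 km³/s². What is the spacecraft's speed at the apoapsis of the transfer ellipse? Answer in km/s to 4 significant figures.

Semi-major axis of the transfer orbit: a_t = (1.457×10^5 + 24460)/2 = 85080 km.
At apoapsis, r = 1.457×10^5 km.
Applying v² = μ(2/r − 1/a_t): v = 0.9654 km/s.

v = 0.9654 km/s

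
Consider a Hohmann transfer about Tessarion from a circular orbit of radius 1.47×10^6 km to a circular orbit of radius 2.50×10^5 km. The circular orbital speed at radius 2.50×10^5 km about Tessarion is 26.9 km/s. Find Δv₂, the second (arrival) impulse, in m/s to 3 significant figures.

From the circular-orbit relation v² = μ/r at r = 2.50×10^5 km: μ = v²r = (26.9)² × 2.50×10^5 = 1.80902×10^8 km³/s².
Semi-major axis of the transfer orbit: a_t = (1.470×10^6 + 2.500×10^5)/2 = 8.600×10^5 km.
On the circular orbit at r = 2.500×10^5 km, v_c = √(μ/r) = 26.900 km/s.
Vis-viva on the transfer ellipse at r = 2.500×10^5 km gives v_t = √[μ(2/r − 1/a_t)] = 35.169 km/s.
Δv₂ = |v_t − v_c| = |35.169 − 26.900| = 8.269 km/s.

Δv₂ = 8270 m/s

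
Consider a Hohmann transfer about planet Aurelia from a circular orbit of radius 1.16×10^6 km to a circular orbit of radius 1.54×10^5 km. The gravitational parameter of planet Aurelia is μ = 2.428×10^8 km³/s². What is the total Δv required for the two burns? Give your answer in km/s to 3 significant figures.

Δv = 20.5 km/s

Semi-major axis of the transfer orbit: a_t = (1.160×10^6 + 1.540×10^5)/2 = 6.570×10^5 km.
Circular speed at r₁: v₁ = √(μ/r₁) = √(2.428×10^8/1.160×10^6) = 14.46756 km/s.
Transfer-orbit speed at r₁ (vis-viva): v_a = √[μ(2/r₁ − 1/a_t)] = 7.004434 km/s.
First burn Δv₁ = |v_a − v₁| = 7.4631 km/s.
At r₂, v₂ = √(μ/r₂) = 39.707 km/s.
Transfer-orbit speed at r₂: v_p = √[μ(2/r₂ − 1/a_t)] = 52.761 km/s.
Second burn Δv₂ = |v₂ − v_p| = 13.054 km/s.
Total Δv = Δv₁ + Δv₂ = 20.52 km/s.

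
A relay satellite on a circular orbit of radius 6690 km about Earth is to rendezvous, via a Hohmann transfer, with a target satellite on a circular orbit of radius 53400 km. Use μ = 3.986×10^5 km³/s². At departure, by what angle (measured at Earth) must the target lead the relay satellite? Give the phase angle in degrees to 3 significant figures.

φ = 104°

The Hohmann ellipse has a_t = (r₁ + r₂)/2 = 30045 km.
The half-period of the transfer ellipse is t = π√(a_t³/μ) = 25910 s.
Target angular speed ω₂ = √(μ/r₂³) = 5.116×10^-5 rad/s.
Angle swept by the target during transfer: ω₂·t = 1.326 rad = 75.97°.
The relay satellite traverses 180° on the transfer ellipse, so the target must lead by 180° − 75.97° = 104°.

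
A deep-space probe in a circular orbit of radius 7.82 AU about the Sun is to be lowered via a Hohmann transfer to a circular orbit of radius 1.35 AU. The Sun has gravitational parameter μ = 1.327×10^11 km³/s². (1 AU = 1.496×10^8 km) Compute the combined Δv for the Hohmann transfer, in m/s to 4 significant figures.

Δv = 12710 m/s

In km: r₁ = 7.82 × 1.496×10^8 = 1.169872×10^9 km; r₂ = 1.35 × 1.496×10^8 = 2.0196×10^8 km.
Transfer-ellipse semi-major axis a_t = (r₁ + r₂)/2 = (1.169872×10^9 + 2.0196×10^8)/2 = 6.85916×10^8 km.
Circular speed at r₁: v₁ = √(μ/r₁) = √(1.327×10^11/1.169872×10^9) = 10.65 km/s.
Transfer-orbit speed at r₁ (vis-viva equation): v_a = √[μ(2/r₁ − 1/a_t)] = 5.779 km/s.
First burn Δv₁ = |v_a − v₁| = 4.871 km/s.
Circular speed at r₂: v₂ = √(μ/r₂) = 25.633 km/s.
Transfer-orbit speed at r₂: v_p = √[μ(2/r₂ − 1/a_t)] = 33.476 km/s.
Second burn Δv₂ = |v₂ − v_p| = 7.843 km/s.
Δv = Δv₁ + Δv₂ = 4.871 + 7.843 = 12.71 km/s.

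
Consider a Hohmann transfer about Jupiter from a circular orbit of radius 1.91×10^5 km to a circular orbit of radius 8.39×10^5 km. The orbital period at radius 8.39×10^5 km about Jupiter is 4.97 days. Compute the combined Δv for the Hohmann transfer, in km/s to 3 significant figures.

From Kepler's third law T² = 4π²r³/μ at r = 8.39×10^5 km, T = 4.97 days = 4.97 × 86400 s = 4.29408×10^5 s: μ = 4π²r³/T² = 1.26446×10^8 km³/s².
The Hohmann ellipse has a_t = (r₁ + r₂)/2 = 5.150×10^5 km.
At r₁ the circular-orbit speed is v₁ = √(μ/r₁) = 25.730 km/s.
Transfer-orbit speed at r₁ (v² = μ(2/r − 1/a)): v_p = √[μ(2/r₁ − 1/a_t)] = 32.841 km/s.
First burn Δv₁ = |v_p − v₁| = 7.111 km/s.
Circular speed at r₂: v₂ = √(μ/r₂) = 12.276 km/s.
Transfer-orbit speed at r₂: v_a = √[μ(2/r₂ − 1/a_t)] = 7.4763 km/s.
Second burn Δv₂ = |v₂ − v_a| = 4.800 km/s.
Total Δv = Δv₁ + Δv₂ = 11.91 km/s.

Δv = 11.9 km/s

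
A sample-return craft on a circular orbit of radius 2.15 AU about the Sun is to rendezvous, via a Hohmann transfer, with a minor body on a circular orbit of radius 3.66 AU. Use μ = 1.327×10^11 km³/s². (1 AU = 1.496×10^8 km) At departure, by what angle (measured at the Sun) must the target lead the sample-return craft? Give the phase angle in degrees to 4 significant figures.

In km: r₁ = 2.15 × 1.496×10^8 = 3.2164×10^8 km; r₂ = 3.66 × 1.496×10^8 = 5.47536×10^8 km.
The Hohmann ellipse has a_t = (r₁ + r₂)/2 = 4.34588×10^8 km.
The half-period of the transfer ellipse is t = π√(a_t³/μ) = 7.8132×10^7 s.
Target angular speed ω₂ = √(μ/r₂³) = 2.8433×10^-8 rad/s.
Angle swept by the target during transfer: ω₂·t = 2.2215 rad = 127.28°.
Arrival is 180° from departure on the ellipse, so φ = 180° − 127.28° = 52.72°.

φ = 52.72°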